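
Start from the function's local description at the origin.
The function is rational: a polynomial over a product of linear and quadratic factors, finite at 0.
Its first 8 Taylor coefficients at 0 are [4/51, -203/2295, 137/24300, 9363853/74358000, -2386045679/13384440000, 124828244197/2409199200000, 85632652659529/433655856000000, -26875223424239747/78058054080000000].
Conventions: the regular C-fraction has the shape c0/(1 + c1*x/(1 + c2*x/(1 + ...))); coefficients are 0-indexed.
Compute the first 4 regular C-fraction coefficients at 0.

The regular C-fraction coefficients are [4/51, 203/180, -216/203, 4903/3654].

Taylor coefficients (read off): a_0 = 4/51, a_1 = -203/2295, a_2 = 137/24300, a_3 = 9363853/74358000.
c0 = a_0 = 4/51. Peel one level at a time: if S = 1 + c*x/S' with S'(0) = 1, then c is the x-coefficient of S and S' = c*x/(S - 1).
S_1 = c0/f = 1 + (203/180)*x + (6/5)*x^2 + ...; c1 = 203/180.
S_2 = c1*x/(S_1 - 1) = 1 + (-216/203)*x + (58836/41209)*x^2 + ...; c2 = -216/203.
S_3 = c2*x/(S_2 - 1) = 1 + (4903/3654)*x + ...; c3 = 4903/3654.


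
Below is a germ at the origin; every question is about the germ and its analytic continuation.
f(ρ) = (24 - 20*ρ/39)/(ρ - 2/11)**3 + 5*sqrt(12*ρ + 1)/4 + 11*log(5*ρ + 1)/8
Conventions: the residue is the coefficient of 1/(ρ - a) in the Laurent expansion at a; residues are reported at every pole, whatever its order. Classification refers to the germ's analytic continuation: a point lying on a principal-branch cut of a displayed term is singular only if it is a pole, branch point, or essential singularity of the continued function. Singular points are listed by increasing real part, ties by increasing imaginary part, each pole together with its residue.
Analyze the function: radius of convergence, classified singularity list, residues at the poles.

Radius of convergence at 0: 1/12.
At -1/5: a logarithmic branch point.
At -1/12: an algebraic (square-root) branch point.
At 2/11: a pole of order 3; residue 0.

Denominator factor (ρ - 2/11)^3: pole of order 3 at 2/11, modulus 2/11.
Branch term (11/8)*log(1 - ρ/(-1/5)): its argument vanishes at ρ = -1/5, a logarithmic branch point, modulus 1/5.
Branch term (5/4)*sqrt(1 - ρ/(-1/12)): its argument vanishes at ρ = -1/12, a square-root branch point, modulus 1/12.
The radius of convergence is the smallest modulus among the singular points: 1/12.
The branch terms are analytic at 2/11 and contribute nothing to the residue; only the rational part matters.
At the order-3 pole 2/11 set g(ρ) = (ρ - (2/11))^3*(rational part) = 24 - 20*ρ/39.
Order-3 pole: residue = g''(a)/2; g''(2/11) = 0, so the residue is 0.
List the singular points by increasing real part (a conjugate pair: the negative imaginary part first).


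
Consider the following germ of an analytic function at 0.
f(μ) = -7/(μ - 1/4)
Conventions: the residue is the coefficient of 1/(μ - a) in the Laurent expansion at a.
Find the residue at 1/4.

At the order-1 pole 1/4 set g(μ) = (μ - (1/4))*f(μ) = -7.
Simple pole: residue = g(a) at a = 1/4, which is -7.

The residue is -7.


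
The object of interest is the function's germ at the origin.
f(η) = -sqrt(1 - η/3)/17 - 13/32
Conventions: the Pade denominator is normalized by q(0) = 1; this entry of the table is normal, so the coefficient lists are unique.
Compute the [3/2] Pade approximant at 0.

The Pade approximant has numerator coefficients [-253/544, 269/1632, -317/26112, 1/14688]; denominator coefficients [1, -1/3, 1/48].

Taylor coefficients needed (expand at 0): a_0 = -253/544, a_1 = 1/102, a_2 = 1/1224, a_3 = 1/7344, a_4 = 5/176256, a_5 = 7/1057536.
Write the denominator as Q(η) = 1 + q1*η + q2*η^2. Requiring Q*f - P = O(η^6) with deg P <= 3 kills the coefficients of η^4..η^5 in Q*f:
  η^4: a_4 + q1*a_3 + q2*a_2 = 0, i.e. 5/176256 + (1/7344)*q1 + (1/1224)*q2 = 0.
  η^5: a_5 + q1*a_4 + q2*a_3 = 0, i.e. 7/1057536 + (5/176256)*q1 + (1/7344)*q2 = 0.
Solving this linear system: q1 = -1/3, q2 = 1/48.
The numerator is Q*f truncated at degree 3: P0 = a_0 = -253/544; P1 = a_1 + q1*a_0 = 269/1632; P2 = a_2 + q1*a_1 + q2*a_0 = -317/26112; P3 = a_3 + q1*a_2 + q2*a_1 = 1/14688.


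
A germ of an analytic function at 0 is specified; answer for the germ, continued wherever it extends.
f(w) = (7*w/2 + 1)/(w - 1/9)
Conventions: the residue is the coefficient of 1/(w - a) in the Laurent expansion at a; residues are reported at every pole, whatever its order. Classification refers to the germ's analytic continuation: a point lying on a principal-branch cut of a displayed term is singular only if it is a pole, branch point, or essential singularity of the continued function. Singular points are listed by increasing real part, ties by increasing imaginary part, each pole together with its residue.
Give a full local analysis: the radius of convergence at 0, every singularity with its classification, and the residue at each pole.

Radius of convergence at 0: 1/9.
At 1/9: a pole of order 1; residue 25/18.

Denominator factor (w - 1/9): pole of order 1 at 1/9, modulus 1/9.
The radius of convergence is the smallest modulus among the singular points: 1/9.
At the order-1 pole 1/9 set g(w) = (w - (1/9))*f(w) = 7*w/2 + 1.
Simple pole: residue = g(a) at a = 1/9, which is 25/18.


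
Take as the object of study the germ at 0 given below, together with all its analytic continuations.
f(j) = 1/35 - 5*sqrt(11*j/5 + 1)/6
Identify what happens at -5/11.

The term (-5/6)*sqrt(1 - j/(-5/11)) has argument 1 - -5/11/(-5/11) = 0 at -5/11: a square-root (algebraic, two-sheeted) branch point; the remaining terms are analytic or single-valued there.

The point is an algebraic (square-root) branch point.


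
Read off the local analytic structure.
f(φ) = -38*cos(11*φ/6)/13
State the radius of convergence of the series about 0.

The factor cos(11*φ/6) is entire and contributes no finite singular point.
The polynomial part has no poles.
No finite singular points: the Taylor series at 0 converges everywhere.

The radius of convergence is infinite.


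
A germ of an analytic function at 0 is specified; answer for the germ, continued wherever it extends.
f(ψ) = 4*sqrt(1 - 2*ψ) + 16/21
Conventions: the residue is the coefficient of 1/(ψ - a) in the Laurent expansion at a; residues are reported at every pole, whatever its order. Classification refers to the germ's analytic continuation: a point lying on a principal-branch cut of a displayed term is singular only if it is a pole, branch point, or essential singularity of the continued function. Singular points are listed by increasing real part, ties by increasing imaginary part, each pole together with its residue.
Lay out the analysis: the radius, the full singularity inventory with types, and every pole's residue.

Radius of convergence at 0: 1/2.
At 1/2: an algebraic (square-root) branch point.

Branch term (4)*sqrt(1 - ψ/(1/2)): its argument vanishes at ψ = 1/2, a square-root branch point, modulus 1/2.
The radius of convergence is the smallest modulus among the singular points: 1/2.


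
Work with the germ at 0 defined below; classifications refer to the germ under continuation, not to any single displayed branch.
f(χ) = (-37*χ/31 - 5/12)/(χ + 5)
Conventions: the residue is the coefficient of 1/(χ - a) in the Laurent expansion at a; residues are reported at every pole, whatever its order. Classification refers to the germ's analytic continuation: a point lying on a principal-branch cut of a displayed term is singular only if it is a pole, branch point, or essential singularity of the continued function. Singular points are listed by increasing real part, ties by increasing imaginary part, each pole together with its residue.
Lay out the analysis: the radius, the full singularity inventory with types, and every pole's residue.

Denominator factor (χ + 5): pole of order 1 at -5, modulus 5.
The radius of convergence is the smallest modulus among the singular points: 5.
At the order-1 pole -5 set g(χ) = (χ - (-5))*f(χ) = -37*χ/31 - 5/12.
Simple pole: residue = g(a) at a = -5, which is 2065/372.

Radius of convergence at 0: 5.
At -5: a pole of order 1; residue 2065/372.


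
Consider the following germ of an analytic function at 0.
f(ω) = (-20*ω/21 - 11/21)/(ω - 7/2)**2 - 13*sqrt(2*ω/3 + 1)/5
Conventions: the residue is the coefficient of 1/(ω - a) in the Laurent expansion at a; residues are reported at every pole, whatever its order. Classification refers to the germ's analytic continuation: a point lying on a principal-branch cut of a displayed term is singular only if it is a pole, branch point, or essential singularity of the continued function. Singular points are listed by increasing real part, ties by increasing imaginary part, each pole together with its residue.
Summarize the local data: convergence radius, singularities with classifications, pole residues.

Radius of convergence at 0: 3/2.
At -3/2: an algebraic (square-root) branch point.
At 7/2: a pole of order 2; residue -20/21.

Denominator factor (ω - 7/2)^2: pole of order 2 at 7/2, modulus 7/2.
Branch term (-13/5)*sqrt(1 - ω/(-3/2)): its argument vanishes at ω = -3/2, a square-root branch point, modulus 3/2.
The radius of convergence is the smallest modulus among the singular points: 3/2.
The branch term is analytic at 7/2 and contributes nothing to the residue; only the rational part matters.
At the order-2 pole 7/2 set g(ω) = (ω - (7/2))^2*(rational part) = -20*ω/21 - 11/21.
Order-2 pole: residue = g'(a); g'(7/2) = -20/21, so the residue is -20/21.
List the singular points by increasing real part (a conjugate pair: the negative imaginary part first).


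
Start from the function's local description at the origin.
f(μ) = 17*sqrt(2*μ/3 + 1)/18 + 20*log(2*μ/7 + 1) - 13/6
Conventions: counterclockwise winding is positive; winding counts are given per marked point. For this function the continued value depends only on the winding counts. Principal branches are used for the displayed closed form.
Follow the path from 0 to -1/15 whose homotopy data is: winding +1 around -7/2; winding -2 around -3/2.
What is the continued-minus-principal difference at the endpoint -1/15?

Continued minus principal equals (40)*pi*i.

The rational part is single-valued and drops out of the difference; each branch term changes only by its own monodromy.
(20)*log(1 - μ/(-7/2)): each positive loop around -7/2 adds 2*pi*i to the log, so winding +1 contributes (20)*(1)*2*pi*i = (40)*pi*i.
(17/18)*sqrt(1 - μ/(-3/2)): winding -2 is even, the square root returns to the same sheet, contribution 0.
Summing the contributions at μ = -1/15 gives (40)*pi*i.


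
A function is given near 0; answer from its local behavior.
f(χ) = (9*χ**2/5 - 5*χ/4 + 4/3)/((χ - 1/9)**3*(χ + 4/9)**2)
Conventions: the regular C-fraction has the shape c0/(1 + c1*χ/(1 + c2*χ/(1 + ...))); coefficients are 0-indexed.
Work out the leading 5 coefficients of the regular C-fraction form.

Taylor coefficients (expand at 0): a_0 = -19683/4, a_1 = -6790635/64, a_2 = -1133563653/640, a_3 = -25909343073/1024, a_4 = -338992927875/1024.
c0 = a_0 = -19683/4. Peel one level at a time: if S = 1 + c*χ/S' with S'(0) = 1, then c is the χ-coefficient of S and S' = c*χ/(S - 1).
S_1 = c0/f = 1 + (-345/16)*χ + (134397/1280)*χ^2 + ...; c1 = -345/16.
S_2 = c1*χ/(S_1 - 1) = 1 + (44799/9200)*χ + (212615361/5290000)*χ^2 + ...; c2 = 44799/9200.
S_3 = c2*χ/(S_2 - 1) = 1 + (-70871787/8586475)*χ + (32511127707/1114972445)*χ^2 + ...; c3 = -70871787/8586475.
S_4 = c3*χ/(S_3 - 1) = 1 + (138473321715/39197347973)*χ + ...; c4 = 138473321715/39197347973.

The regular C-fraction coefficients are [-19683/4, -345/16, 44799/9200, -70871787/8586475, 138473321715/39197347973].


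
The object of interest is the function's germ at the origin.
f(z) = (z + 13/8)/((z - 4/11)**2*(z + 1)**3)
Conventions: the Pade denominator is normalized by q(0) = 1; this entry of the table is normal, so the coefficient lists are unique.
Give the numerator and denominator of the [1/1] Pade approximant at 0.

The Pade approximant has numerator coefficients [1573/128, -1315391/82944]; denominator coefficients [1, -2855/648].

Taylor coefficients needed (expand at 0): a_0 = 1573/128, a_1 = 9801/256, a_2 = 345455/2048.
Write the denominator as Q(z) = 1 + q1*z. Requiring Q*f - P = O(z^3) with deg P <= 1 kills the coefficients of z^2..z^2 in Q*f:
  z^2: a_2 + q1*a_1 = 0, i.e. 345455/2048 + (9801/256)*q1 = 0.
Solving this linear system: q1 = -2855/648.
The numerator is Q*f truncated at degree 1: P0 = a_0 = 1573/128; P1 = a_1 + q1*a_0 = -1315391/82944.


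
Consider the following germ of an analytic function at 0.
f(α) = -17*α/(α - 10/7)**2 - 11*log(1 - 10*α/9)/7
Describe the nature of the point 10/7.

The denominator factor α - 10/7 vanishes at 10/7 and appears to the power 2; the numerator there equals -170/7, nonzero, and no other factor vanishes.
The branch terms are analytic at this point.
Hence a pole whose order is the multiplicity, 2.

The point is a pole of order 2.


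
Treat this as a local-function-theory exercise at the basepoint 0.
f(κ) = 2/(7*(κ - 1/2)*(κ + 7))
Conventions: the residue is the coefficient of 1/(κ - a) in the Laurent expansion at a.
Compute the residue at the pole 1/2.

At the order-1 pole 1/2 set g(κ) = (κ - (1/2))*f(κ) = 2/(7*(κ + 7)).
Simple pole: residue = g(a) at a = 1/2, which is 4/105.

The residue is 4/105.


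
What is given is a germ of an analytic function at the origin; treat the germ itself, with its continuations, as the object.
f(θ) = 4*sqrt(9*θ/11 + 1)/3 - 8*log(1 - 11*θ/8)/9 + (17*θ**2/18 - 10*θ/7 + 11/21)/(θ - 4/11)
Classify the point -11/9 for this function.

The point is an algebraic (square-root) branch point.

The term (4/3)*sqrt(1 - θ/(-11/9)) has argument 1 - -11/9/(-11/9) = 0 at -11/9: a square-root (algebraic, two-sheeted) branch point; the remaining terms are analytic or single-valued there.


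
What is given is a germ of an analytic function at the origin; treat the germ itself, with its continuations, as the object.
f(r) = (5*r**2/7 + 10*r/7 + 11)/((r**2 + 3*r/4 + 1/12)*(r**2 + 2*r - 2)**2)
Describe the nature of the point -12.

Denominator factors: r**2 + 2*r - 2 = 118 at r = -12; r**2 + 3*r/4 + 1/12 = 1621/12 at r = -12 — none vanishes.
So the germ continues analytically to -12.

The point is a regular point.


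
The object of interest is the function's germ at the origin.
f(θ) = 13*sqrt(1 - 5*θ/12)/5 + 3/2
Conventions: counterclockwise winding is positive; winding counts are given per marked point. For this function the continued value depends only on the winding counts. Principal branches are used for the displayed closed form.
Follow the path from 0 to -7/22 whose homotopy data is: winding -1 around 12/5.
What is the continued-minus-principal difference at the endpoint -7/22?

The rational part is single-valued and drops out of the difference; each branch term changes only by its own monodromy.
(13/5)*sqrt(1 - θ/(12/5)): winding -1 is odd, the square root flips sign, contributing -2*(13/5)*sqrt(1 - (-7/22)/(12/5)) = -2*(13/5)*sqrt(299/264) = -(13/330)*sqrt(19734).
Summing the contributions at θ = -7/22 gives -(13/330)*sqrt(19734).

Continued minus principal equals -(13/330)*sqrt(19734).


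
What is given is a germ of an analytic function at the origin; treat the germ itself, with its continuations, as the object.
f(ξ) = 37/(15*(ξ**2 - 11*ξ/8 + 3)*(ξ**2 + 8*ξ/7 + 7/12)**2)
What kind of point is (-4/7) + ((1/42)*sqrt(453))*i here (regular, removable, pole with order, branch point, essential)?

The point is a pole of order 2.

The denominator factor ξ**2 + 8*ξ/7 + 7/12 vanishes at (-4/7) + ((1/42)*sqrt(453))*i and appears to the power 2; the numerator there equals 37/15, nonzero, and no other factor vanishes.
Hence a pole whose order is the multiplicity, 2.


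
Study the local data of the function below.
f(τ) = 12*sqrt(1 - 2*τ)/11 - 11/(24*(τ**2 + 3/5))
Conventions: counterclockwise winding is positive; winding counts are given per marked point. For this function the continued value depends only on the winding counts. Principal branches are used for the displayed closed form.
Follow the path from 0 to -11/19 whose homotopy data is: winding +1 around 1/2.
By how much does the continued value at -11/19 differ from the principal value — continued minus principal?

The rational part is single-valued and drops out of the difference; each branch term changes only by its own monodromy.
(12/11)*sqrt(1 - τ/(1/2)): winding +1 is odd, the square root flips sign, contributing -2*(12/11)*sqrt(1 - (-11/19)/(1/2)) = -2*(12/11)*sqrt(41/19) = -(24/209)*sqrt(779).
Summing the contributions at τ = -11/19 gives -(24/209)*sqrt(779).

Continued minus principal equals -(24/209)*sqrt(779).


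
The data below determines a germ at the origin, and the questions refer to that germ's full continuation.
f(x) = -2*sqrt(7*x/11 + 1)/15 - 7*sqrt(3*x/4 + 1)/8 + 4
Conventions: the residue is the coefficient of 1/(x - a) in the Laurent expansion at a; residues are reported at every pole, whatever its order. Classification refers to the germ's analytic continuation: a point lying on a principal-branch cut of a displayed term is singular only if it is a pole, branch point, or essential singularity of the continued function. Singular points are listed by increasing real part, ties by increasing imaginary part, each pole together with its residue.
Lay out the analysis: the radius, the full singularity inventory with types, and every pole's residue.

Radius of convergence at 0: 4/3.
At -11/7: an algebraic (square-root) branch point.
At -4/3: an algebraic (square-root) branch point.

Branch term (-7/8)*sqrt(1 - x/(-4/3)): its argument vanishes at x = -4/3, a square-root branch point, modulus 4/3.
Branch term (-2/15)*sqrt(1 - x/(-11/7)): its argument vanishes at x = -11/7, a square-root branch point, modulus 11/7.
The radius of convergence is the smallest modulus among the singular points: 4/3.
List the singular points by increasing real part (a conjugate pair: the negative imaginary part first).


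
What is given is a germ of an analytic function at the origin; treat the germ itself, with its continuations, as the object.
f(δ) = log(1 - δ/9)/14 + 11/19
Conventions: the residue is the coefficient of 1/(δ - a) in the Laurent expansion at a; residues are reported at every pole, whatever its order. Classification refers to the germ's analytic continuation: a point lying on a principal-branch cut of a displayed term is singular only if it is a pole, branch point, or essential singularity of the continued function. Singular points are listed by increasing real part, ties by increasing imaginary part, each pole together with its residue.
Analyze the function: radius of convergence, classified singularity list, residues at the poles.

Branch term (1/14)*log(1 - δ/(9)): its argument vanishes at δ = 9, a logarithmic branch point, modulus 9.
The radius of convergence is the smallest modulus among the singular points: 9.

Radius of convergence at 0: 9.
At 9: a logarithmic branch point.


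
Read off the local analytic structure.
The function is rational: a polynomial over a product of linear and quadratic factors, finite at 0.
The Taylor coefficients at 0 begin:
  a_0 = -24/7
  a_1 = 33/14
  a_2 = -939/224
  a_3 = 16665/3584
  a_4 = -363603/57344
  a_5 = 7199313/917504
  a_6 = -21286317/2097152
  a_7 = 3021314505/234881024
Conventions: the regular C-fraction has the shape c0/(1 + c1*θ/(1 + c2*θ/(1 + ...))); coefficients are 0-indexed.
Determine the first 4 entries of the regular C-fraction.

Taylor coefficients (read off): a_0 = -24/7, a_1 = 33/14, a_2 = -939/224, a_3 = 16665/3584.
c0 = a_0 = -24/7. Peel one level at a time: if S = 1 + c*θ/S' with S'(0) = 1, then c is the θ-coefficient of S and S' = c*θ/(S - 1).
S_1 = c0/f = 1 + (11/16)*θ + (-3/4)*θ^2 + ...; c1 = 11/16.
S_2 = c1*θ/(S_1 - 1) = 1 + (12/11)*θ + (144/121)*θ^2 + ...; c2 = 12/11.
S_3 = c2*θ/(S_2 - 1) = 1 + (-12/11)*θ + ...; c3 = -12/11.

The regular C-fraction coefficients are [-24/7, 11/16, 12/11, -12/11].


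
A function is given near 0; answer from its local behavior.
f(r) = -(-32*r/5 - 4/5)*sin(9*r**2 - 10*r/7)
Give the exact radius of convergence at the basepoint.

The factor -sin(9*r**2 - 10*r/7) is entire and contributes no finite singular point.
The polynomial part has no poles.
No finite singular points: the Taylor series at 0 converges everywhere.

The radius of convergence is infinite.


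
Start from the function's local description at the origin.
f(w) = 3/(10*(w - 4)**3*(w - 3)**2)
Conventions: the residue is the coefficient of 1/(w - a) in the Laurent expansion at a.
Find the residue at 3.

The residue is -9/10.

At the order-2 pole 3 set g(w) = (w - (3))^2*f(w) = 3/(10*(w - 4)**3).
Order-2 pole: residue = g'(a); g'(3) = -9/10, so the residue is -9/10.


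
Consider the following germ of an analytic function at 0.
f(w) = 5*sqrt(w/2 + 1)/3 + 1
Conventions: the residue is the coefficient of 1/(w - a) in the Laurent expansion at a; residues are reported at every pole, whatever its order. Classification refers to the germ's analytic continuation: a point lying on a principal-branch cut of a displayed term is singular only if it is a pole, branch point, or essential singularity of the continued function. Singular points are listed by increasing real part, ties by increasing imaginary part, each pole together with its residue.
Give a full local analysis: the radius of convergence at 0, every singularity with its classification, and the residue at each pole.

Branch term (5/3)*sqrt(1 - w/(-2)): its argument vanishes at w = -2, a square-root branch point, modulus 2.
The radius of convergence is the smallest modulus among the singular points: 2.

Radius of convergence at 0: 2.
At -2: an algebraic (square-root) branch point.


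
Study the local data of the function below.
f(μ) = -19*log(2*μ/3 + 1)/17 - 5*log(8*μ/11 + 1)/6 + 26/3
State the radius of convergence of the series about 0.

Branch term (-19/17)*log(1 - μ/(-3/2)): its argument vanishes at μ = -3/2, a logarithmic branch point, modulus 3/2.
Branch term (-5/6)*log(1 - μ/(-11/8)): its argument vanishes at μ = -11/8, a logarithmic branch point, modulus 11/8.
The radius of convergence is the smallest modulus among the singular points: 11/8.

The radius of convergence is 11/8.


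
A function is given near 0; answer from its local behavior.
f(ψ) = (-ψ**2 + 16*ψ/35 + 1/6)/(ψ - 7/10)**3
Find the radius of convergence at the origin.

Denominator factor (ψ - 7/10)^3: pole of order 3 at 7/10, modulus 7/10.
The radius of convergence is the smallest modulus among the singular points: 7/10.

The radius of convergence is 7/10.


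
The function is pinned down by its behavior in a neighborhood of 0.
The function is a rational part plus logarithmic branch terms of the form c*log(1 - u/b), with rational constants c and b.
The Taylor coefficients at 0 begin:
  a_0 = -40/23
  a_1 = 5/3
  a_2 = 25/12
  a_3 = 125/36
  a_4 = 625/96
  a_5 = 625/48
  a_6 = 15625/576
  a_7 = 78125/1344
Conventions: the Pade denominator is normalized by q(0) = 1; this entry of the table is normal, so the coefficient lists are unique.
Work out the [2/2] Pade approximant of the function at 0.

The Pade approximant has numerator coefficients [-40/23, 415/69, -1075/276]; denominator coefficients [1, -5/2, 25/24].

Taylor coefficients needed (read off): a_0 = -40/23, a_1 = 5/3, a_2 = 25/12, a_3 = 125/36, a_4 = 625/96.
Write the denominator as Q(u) = 1 + q1*u + q2*u^2. Requiring Q*f - P = O(u^5) with deg P <= 2 kills the coefficients of u^3..u^4 in Q*f:
  u^3: a_3 + q1*a_2 + q2*a_1 = 0, i.e. 125/36 + (25/12)*q1 + (5/3)*q2 = 0.
  u^4: a_4 + q1*a_3 + q2*a_2 = 0, i.e. 625/96 + (125/36)*q1 + (25/12)*q2 = 0.
Solving this linear system: q1 = -5/2, q2 = 25/24.
The numerator is Q*f truncated at degree 2: P0 = a_0 = -40/23; P1 = a_1 + q1*a_0 = 415/69; P2 = a_2 + q1*a_1 + q2*a_0 = -1075/276.


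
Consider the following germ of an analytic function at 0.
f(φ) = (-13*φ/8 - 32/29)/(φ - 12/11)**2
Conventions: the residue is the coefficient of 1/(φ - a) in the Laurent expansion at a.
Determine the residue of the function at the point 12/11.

At the order-2 pole 12/11 set g(φ) = (φ - (12/11))^2*f(φ) = -13*φ/8 - 32/29.
Order-2 pole: residue = g'(a); g'(12/11) = -13/8, so the residue is -13/8.

The residue is -13/8.


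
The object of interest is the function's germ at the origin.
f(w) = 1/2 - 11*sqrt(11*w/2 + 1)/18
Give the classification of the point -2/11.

The point is an algebraic (square-root) branch point.

The term (-11/18)*sqrt(1 - w/(-2/11)) has argument 1 - -2/11/(-2/11) = 0 at -2/11: a square-root (algebraic, two-sheeted) branch point; the remaining terms are analytic or single-valued there.


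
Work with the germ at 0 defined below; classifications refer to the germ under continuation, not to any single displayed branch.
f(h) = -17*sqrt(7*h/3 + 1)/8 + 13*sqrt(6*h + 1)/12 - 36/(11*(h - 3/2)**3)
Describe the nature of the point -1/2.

Denominator factors: h - 3/2 = -2 at h = -1/2 — none vanishes.
Branch term sqrt(1 - h/(-3/7)): argument at -1/2 is -1/6, nonzero, so -1/2 is not its branch point (a point on a principal cut is still regular for the continued germ).
Branch term sqrt(1 - h/(-1/6)): argument at -1/2 is -2, nonzero, so -1/2 is not its branch point (a point on a principal cut is still regular for the continued germ).
So the germ continues analytically to -1/2.

The point is a regular point.


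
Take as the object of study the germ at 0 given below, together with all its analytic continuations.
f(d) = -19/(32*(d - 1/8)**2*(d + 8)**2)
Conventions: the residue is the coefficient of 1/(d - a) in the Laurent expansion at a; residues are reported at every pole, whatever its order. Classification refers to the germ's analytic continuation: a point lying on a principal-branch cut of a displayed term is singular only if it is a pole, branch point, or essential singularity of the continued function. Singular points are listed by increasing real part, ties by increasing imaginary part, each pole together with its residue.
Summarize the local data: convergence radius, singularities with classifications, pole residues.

Denominator factor (d - 1/8)^2: pole of order 2 at 1/8, modulus 1/8.
Denominator factor (d + 8)^2: pole of order 2 at -8, modulus 8.
The radius of convergence is the smallest modulus among the singular points: 1/8.
At the order-2 pole -8 set g(d) = (d - (-8))^2*f(d) = -19/(32*(d - 1/8)**2).
Order-2 pole: residue = g'(a); g'(-8) = -608/274625, so the residue is -608/274625.
At the order-2 pole 1/8 set g(d) = (d - (1/8))^2*f(d) = -19/(32*(d + 8)**2).
Order-2 pole: residue = g'(a); g'(1/8) = 608/274625, so the residue is 608/274625.
List the singular points by increasing real part (a conjugate pair: the negative imaginary part first).

Radius of convergence at 0: 1/8.
At -8: a pole of order 2; residue -608/274625.
At 1/8: a pole of order 2; residue 608/274625.


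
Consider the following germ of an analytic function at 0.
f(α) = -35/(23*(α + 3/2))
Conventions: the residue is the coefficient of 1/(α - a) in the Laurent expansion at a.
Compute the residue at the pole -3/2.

At the order-1 pole -3/2 set g(α) = (α - (-3/2))*f(α) = -35/23.
Simple pole: residue = g(a) at a = -3/2, which is -35/23.

The residue is -35/23.


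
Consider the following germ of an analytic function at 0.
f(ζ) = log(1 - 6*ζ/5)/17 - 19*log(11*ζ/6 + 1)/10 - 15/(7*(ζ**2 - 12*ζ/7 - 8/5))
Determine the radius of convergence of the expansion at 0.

The radius of convergence is 6/11.

Denominator factor (ζ**2 - 12*ζ/7 - 8/5): discriminant 2288/245, real irrational roots 6/7 + (2/35)*sqrt(715) and 6/7 - (2/35)*sqrt(715); poles of order 1, moduli 6/7 + (2/35)*sqrt(715) and -6/7 + (2/35)*sqrt(715).
Branch term (1/17)*log(1 - ζ/(5/6)): its argument vanishes at ζ = 5/6, a logarithmic branch point, modulus 5/6.
Branch term (-19/10)*log(1 - ζ/(-6/11)): its argument vanishes at ζ = -6/11, a logarithmic branch point, modulus 6/11.
The radius of convergence is the smallest modulus among the singular points: 6/11.


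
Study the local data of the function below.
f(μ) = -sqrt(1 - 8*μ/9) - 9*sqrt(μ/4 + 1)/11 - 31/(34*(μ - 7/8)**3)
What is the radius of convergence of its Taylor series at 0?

The radius of convergence is 7/8.

Denominator factor (μ - 7/8)^3: pole of order 3 at 7/8, modulus 7/8.
Branch term (-1)*sqrt(1 - μ/(9/8)): its argument vanishes at μ = 9/8, a square-root branch point, modulus 9/8.
Branch term (-9/11)*sqrt(1 - μ/(-4)): its argument vanishes at μ = -4, a square-root branch point, modulus 4.
The radius of convergence is the smallest modulus among the singular points: 7/8.


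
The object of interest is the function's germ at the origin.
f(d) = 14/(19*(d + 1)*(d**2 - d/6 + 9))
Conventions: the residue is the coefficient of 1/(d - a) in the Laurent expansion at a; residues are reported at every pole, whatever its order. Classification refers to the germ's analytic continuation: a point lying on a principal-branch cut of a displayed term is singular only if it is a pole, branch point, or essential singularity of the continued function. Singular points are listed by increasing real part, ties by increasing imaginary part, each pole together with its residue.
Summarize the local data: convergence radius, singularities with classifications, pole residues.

Denominator factor (d**2 - d/6 + 9): discriminant -1295/36, complex-conjugate roots (1/12) + ((1/12)*sqrt(1295))*i and (1/12) - ((1/12)*sqrt(1295))*i; poles of order 1, moduli 3 and 3.
Denominator factor (d + 1): pole of order 1 at -1, modulus 1.
The radius of convergence is the smallest modulus among the singular points: 1.
At the order-1 pole -1 set g(d) = (d - (-1))*f(d) = 14/(19*(d**2 - d/6 + 9)).
Simple pole: residue = g(a) at a = -1, which is 84/1159.
The factor d**2 - d/6 + 9 splits as (d - a)(d - a') with a = (1/12) - ((1/12)*sqrt(1295))*i, a' = (1/12) + ((1/12)*sqrt(1295))*i. At the order-1 pole a set g(d) = (d - a)*f(d) = [14/(19*(d + 1))] / (d - a').
Simple pole: residue = g(a) at a = (1/12) - ((1/12)*sqrt(1295))*i, which is (-42/1159) + ((78/214415)*sqrt(1295))*i.
The factor d**2 - d/6 + 9 splits as (d - a)(d - a') with a = (1/12) + ((1/12)*sqrt(1295))*i, a' = (1/12) - ((1/12)*sqrt(1295))*i. At the order-1 pole a set g(d) = (d - a)*f(d) = [14/(19*(d + 1))] / (d - a').
Simple pole: residue = g(a) at a = (1/12) + ((1/12)*sqrt(1295))*i, which is (-42/1159) - ((78/214415)*sqrt(1295))*i.
List the singular points by increasing real part (a conjugate pair: the negative imaginary part first).

Radius of convergence at 0: 1.
At -1: a pole of order 1; residue 84/1159.
At (1/12) - ((1/12)*sqrt(1295))*i: a pole of order 1; residue (-42/1159) + ((78/214415)*sqrt(1295))*i.
At (1/12) + ((1/12)*sqrt(1295))*i: a pole of order 1; residue (-42/1159) - ((78/214415)*sqrt(1295))*i.


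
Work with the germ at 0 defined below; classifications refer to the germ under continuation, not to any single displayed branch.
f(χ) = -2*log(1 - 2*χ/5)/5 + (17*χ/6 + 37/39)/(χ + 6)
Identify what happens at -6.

The denominator factor χ + 6 vanishes at -6 and appears to the power 1; the numerator there equals -626/39, nonzero, and no other factor vanishes.
The branch terms are analytic at this point.
Hence a pole whose order is the multiplicity, 1.

The point is a pole of order 1.


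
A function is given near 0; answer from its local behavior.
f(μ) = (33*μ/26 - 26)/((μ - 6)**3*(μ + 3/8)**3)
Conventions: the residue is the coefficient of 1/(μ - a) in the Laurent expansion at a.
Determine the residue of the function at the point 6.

At the order-3 pole 6 set g(μ) = (μ - (6))^3*f(μ) = (33*μ/26 - 26)/(μ + 3/8)**3.
Order-3 pole: residue = g''(a)/2; g''(6) = -38219776/1495109421, so the residue is -19109888/1495109421.

The residue is -19109888/1495109421.


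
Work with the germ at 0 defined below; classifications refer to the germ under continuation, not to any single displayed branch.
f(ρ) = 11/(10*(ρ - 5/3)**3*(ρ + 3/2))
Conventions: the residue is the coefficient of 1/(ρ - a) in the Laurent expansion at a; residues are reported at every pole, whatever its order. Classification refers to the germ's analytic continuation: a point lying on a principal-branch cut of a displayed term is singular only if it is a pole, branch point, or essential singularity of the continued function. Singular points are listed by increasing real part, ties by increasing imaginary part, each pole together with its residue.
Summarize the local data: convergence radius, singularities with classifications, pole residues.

Denominator factor (ρ + 3/2): pole of order 1 at -3/2, modulus 3/2.
Denominator factor (ρ - 5/3)^3: pole of order 3 at 5/3, modulus 5/3.
The radius of convergence is the smallest modulus among the singular points: 3/2.
At the order-1 pole -3/2 set g(ρ) = (ρ - (-3/2))*f(ρ) = 11/(10*(ρ - 5/3)**3).
Simple pole: residue = g(a) at a = -3/2, which is -1188/34295.
At the order-3 pole 5/3 set g(ρ) = (ρ - (5/3))^3*f(ρ) = 11/(10*(ρ + 3/2)).
Order-3 pole: residue = g''(a)/2; g''(5/3) = 2376/34295, so the residue is 1188/34295.
List the singular points by increasing real part (a conjugate pair: the negative imaginary part first).

Radius of convergence at 0: 3/2.
At -3/2: a pole of order 1; residue -1188/34295.
At 5/3: a pole of order 3; residue 1188/34295.


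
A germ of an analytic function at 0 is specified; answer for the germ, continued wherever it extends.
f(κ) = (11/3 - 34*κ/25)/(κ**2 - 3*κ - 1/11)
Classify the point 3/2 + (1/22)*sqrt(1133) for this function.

The point is a pole of order 1.

The denominator factor κ**2 - 3*κ - 1/11 vanishes at 3/2 + (1/22)*sqrt(1133) and appears to the power 1; the numerator there equals 122/75 - (17/275)*sqrt(1133), nonzero, and no other factor vanishes.
Hence a pole whose order is the multiplicity, 1.


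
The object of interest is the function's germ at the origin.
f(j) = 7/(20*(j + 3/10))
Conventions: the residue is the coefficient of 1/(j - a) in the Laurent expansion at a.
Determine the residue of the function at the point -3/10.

At the order-1 pole -3/10 set g(j) = (j - (-3/10))*f(j) = 7/20.
Simple pole: residue = g(a) at a = -3/10, which is 7/20.

The residue is 7/20.


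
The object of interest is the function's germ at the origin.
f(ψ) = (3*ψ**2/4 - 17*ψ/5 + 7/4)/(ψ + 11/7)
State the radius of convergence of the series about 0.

The radius of convergence is 11/7.

Denominator factor (ψ + 11/7): pole of order 1 at -11/7, modulus 11/7.
The radius of convergence is the smallest modulus among the singular points: 11/7.


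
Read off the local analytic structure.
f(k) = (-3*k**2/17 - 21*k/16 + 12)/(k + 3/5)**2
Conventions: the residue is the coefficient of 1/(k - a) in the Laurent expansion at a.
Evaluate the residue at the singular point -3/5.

The residue is -1497/1360.

At the order-2 pole -3/5 set g(k) = (k - (-3/5))^2*f(k) = -3*k**2/17 - 21*k/16 + 12.
Order-2 pole: residue = g'(a); g'(-3/5) = -1497/1360, so the residue is -1497/1360.


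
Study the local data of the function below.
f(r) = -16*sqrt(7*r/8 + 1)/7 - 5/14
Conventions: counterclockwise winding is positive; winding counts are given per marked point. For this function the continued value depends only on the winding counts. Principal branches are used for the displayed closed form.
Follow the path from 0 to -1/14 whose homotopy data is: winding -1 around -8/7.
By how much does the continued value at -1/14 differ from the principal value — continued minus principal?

Continued minus principal equals (8/7)*sqrt(15).

The rational part is single-valued and drops out of the difference; each branch term changes only by its own monodromy.
(-16/7)*sqrt(1 - r/(-8/7)): winding -1 is odd, the square root flips sign, contributing -2*(-16/7)*sqrt(1 - (-1/14)/(-8/7)) = -2*(-16/7)*sqrt(15/16) = (8/7)*sqrt(15).
Summing the contributions at r = -1/14 gives (8/7)*sqrt(15).


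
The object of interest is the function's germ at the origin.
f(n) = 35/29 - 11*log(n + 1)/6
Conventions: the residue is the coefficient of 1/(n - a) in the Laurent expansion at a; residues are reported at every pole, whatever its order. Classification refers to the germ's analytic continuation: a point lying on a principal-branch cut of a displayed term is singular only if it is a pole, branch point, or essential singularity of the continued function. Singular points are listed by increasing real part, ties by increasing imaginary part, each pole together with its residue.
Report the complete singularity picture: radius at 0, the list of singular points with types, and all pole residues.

Radius of convergence at 0: 1.
At -1: a logarithmic branch point.

Branch term (-11/6)*log(1 - n/(-1)): its argument vanishes at n = -1, a logarithmic branch point, modulus 1.
The radius of convergence is the smallest modulus among the singular points: 1.


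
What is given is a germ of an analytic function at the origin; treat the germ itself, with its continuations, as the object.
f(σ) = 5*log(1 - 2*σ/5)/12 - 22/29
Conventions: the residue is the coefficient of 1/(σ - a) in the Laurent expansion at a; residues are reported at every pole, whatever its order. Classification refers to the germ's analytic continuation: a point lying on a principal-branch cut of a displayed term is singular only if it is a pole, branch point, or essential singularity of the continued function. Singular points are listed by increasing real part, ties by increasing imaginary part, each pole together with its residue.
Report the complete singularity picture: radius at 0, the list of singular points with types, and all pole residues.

Radius of convergence at 0: 5/2.
At 5/2: a logarithmic branch point.

Branch term (5/12)*log(1 - σ/(5/2)): its argument vanishes at σ = 5/2, a logarithmic branch point, modulus 5/2.
The radius of convergence is the smallest modulus among the singular points: 5/2.


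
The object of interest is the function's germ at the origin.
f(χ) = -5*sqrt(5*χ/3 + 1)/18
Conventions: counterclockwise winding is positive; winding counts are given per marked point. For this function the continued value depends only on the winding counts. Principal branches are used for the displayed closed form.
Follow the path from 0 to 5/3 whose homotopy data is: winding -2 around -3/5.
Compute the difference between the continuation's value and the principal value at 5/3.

Continued minus principal equals 0.

The rational part is single-valued and drops out of the difference; each branch term changes only by its own monodromy.
(-5/18)*sqrt(1 - χ/(-3/5)): winding -2 is even, the square root returns to the same sheet, contribution 0.
Summing the contributions at χ = 5/3 gives 0.


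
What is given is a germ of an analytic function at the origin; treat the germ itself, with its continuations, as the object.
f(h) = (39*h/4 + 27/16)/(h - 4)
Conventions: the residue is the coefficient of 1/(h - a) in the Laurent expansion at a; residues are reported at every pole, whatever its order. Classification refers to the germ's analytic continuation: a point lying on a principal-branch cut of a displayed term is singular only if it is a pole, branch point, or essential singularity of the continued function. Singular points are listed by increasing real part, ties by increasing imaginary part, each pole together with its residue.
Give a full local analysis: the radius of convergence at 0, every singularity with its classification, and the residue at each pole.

Radius of convergence at 0: 4.
At 4: a pole of order 1; residue 651/16.

Denominator factor (h - 4): pole of order 1 at 4, modulus 4.
The radius of convergence is the smallest modulus among the singular points: 4.
At the order-1 pole 4 set g(h) = (h - (4))*f(h) = 39*h/4 + 27/16.
Simple pole: residue = g(a) at a = 4, which is 651/16.


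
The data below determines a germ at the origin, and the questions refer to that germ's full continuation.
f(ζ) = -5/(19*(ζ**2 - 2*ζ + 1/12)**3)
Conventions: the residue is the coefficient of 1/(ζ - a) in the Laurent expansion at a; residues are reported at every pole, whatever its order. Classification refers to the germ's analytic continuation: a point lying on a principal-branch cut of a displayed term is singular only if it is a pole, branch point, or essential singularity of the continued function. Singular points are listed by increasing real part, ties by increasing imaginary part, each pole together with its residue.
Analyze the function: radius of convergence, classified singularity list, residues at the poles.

Denominator factor (ζ**2 - 2*ζ + 1/12)^3: discriminant 11/3, real irrational roots 1 + (1/6)*sqrt(33) and 1 - (1/6)*sqrt(33); poles of order 3, moduli 1 + (1/6)*sqrt(33) and 1 - (1/6)*sqrt(33).
The radius of convergence is the smallest modulus among the singular points: 1 - (1/6)*sqrt(33).
The factor ζ**2 - 2*ζ + 1/12 splits as (ζ - a)(ζ - a') with a = 1 - (1/6)*sqrt(33), a' = 1 + (1/6)*sqrt(33). At the order-3 pole a set g(ζ) = (ζ - a)^3*f(ζ) = [-5/19] / (ζ - a')^3.
Order-3 pole: residue = g''(a)/2; g''(1 - (1/6)*sqrt(33)) = (540/25289)*sqrt(33), so the residue is (270/25289)*sqrt(33).
The factor ζ**2 - 2*ζ + 1/12 splits as (ζ - a)(ζ - a') with a = 1 + (1/6)*sqrt(33), a' = 1 - (1/6)*sqrt(33). At the order-3 pole a set g(ζ) = (ζ - a)^3*f(ζ) = [-5/19] / (ζ - a')^3.
Order-3 pole: residue = g''(a)/2; g''(1 + (1/6)*sqrt(33)) = -(540/25289)*sqrt(33), so the residue is -(270/25289)*sqrt(33).
List the singular points by increasing real part (a conjugate pair: the negative imaginary part first).

Radius of convergence at 0: 1 - (1/6)*sqrt(33).
At 1 - (1/6)*sqrt(33): a pole of order 3; residue (270/25289)*sqrt(33).
At 1 + (1/6)*sqrt(33): a pole of order 3; residue -(270/25289)*sqrt(33).
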